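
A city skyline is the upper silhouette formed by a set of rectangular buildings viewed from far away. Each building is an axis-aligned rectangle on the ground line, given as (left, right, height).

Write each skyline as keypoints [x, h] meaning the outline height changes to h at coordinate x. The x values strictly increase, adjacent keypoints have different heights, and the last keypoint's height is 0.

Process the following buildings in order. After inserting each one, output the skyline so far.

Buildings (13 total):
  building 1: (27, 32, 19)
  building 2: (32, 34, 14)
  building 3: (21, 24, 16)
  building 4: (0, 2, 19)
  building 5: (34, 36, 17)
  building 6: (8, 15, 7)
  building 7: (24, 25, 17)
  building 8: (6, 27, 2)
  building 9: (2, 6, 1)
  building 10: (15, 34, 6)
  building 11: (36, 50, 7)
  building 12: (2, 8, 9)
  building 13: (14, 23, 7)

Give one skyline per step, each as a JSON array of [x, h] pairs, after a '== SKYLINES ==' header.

== SKYLINES ==
[[27,19],[32,0]]
[[27,19],[32,14],[34,0]]
[[21,16],[24,0],[27,19],[32,14],[34,0]]
[[0,19],[2,0],[21,16],[24,0],[27,19],[32,14],[34,0]]
[[0,19],[2,0],[21,16],[24,0],[27,19],[32,14],[34,17],[36,0]]
[[0,19],[2,0],[8,7],[15,0],[21,16],[24,0],[27,19],[32,14],[34,17],[36,0]]
[[0,19],[2,0],[8,7],[15,0],[21,16],[24,17],[25,0],[27,19],[32,14],[34,17],[36,0]]
[[0,19],[2,0],[6,2],[8,7],[15,2],[21,16],[24,17],[25,2],[27,19],[32,14],[34,17],[36,0]]
[[0,19],[2,1],[6,2],[8,7],[15,2],[21,16],[24,17],[25,2],[27,19],[32,14],[34,17],[36,0]]
[[0,19],[2,1],[6,2],[8,7],[15,6],[21,16],[24,17],[25,6],[27,19],[32,14],[34,17],[36,0]]
[[0,19],[2,1],[6,2],[8,7],[15,6],[21,16],[24,17],[25,6],[27,19],[32,14],[34,17],[36,7],[50,0]]
[[0,19],[2,9],[8,7],[15,6],[21,16],[24,17],[25,6],[27,19],[32,14],[34,17],[36,7],[50,0]]
[[0,19],[2,9],[8,7],[21,16],[24,17],[25,6],[27,19],[32,14],[34,17],[36,7],[50,0]]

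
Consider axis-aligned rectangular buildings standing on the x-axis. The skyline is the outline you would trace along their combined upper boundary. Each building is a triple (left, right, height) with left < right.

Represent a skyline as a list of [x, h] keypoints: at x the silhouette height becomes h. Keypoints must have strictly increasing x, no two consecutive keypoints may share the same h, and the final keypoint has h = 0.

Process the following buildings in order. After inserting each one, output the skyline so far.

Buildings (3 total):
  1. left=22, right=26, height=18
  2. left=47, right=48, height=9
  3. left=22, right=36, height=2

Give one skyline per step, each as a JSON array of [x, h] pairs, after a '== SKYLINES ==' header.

== SKYLINES ==
[[22,18],[26,0]]
[[22,18],[26,0],[47,9],[48,0]]
[[22,18],[26,2],[36,0],[47,9],[48,0]]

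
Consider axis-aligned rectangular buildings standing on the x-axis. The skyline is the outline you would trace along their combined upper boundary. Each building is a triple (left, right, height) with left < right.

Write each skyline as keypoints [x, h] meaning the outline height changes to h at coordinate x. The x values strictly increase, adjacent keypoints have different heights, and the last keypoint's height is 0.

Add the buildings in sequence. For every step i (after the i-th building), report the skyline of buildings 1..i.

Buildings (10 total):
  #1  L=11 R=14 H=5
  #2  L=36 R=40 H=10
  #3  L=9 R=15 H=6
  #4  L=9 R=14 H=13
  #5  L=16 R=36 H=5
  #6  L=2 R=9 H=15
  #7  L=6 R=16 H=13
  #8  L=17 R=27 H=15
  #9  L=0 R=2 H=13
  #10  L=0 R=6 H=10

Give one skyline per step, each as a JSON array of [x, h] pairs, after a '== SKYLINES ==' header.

== SKYLINES ==
[[11,5],[14,0]]
[[11,5],[14,0],[36,10],[40,0]]
[[9,6],[15,0],[36,10],[40,0]]
[[9,13],[14,6],[15,0],[36,10],[40,0]]
[[9,13],[14,6],[15,0],[16,5],[36,10],[40,0]]
[[2,15],[9,13],[14,6],[15,0],[16,5],[36,10],[40,0]]
[[2,15],[9,13],[16,5],[36,10],[40,0]]
[[2,15],[9,13],[16,5],[17,15],[27,5],[36,10],[40,0]]
[[0,13],[2,15],[9,13],[16,5],[17,15],[27,5],[36,10],[40,0]]
[[0,13],[2,15],[9,13],[16,5],[17,15],[27,5],[36,10],[40,0]]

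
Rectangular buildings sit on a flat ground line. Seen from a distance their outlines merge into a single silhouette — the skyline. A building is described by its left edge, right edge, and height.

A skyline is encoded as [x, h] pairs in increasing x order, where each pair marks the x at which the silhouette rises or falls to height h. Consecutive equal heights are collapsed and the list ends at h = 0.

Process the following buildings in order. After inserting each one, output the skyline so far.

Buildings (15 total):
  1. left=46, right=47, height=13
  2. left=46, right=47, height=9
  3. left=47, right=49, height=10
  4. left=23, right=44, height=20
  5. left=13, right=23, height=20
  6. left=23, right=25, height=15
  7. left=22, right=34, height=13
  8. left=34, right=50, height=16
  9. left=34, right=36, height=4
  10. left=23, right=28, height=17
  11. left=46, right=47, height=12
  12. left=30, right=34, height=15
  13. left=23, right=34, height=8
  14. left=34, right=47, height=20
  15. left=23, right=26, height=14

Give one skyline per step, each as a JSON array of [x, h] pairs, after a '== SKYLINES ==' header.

== SKYLINES ==
[[46,13],[47,0]]
[[46,13],[47,0]]
[[46,13],[47,10],[49,0]]
[[23,20],[44,0],[46,13],[47,10],[49,0]]
[[13,20],[44,0],[46,13],[47,10],[49,0]]
[[13,20],[44,0],[46,13],[47,10],[49,0]]
[[13,20],[44,0],[46,13],[47,10],[49,0]]
[[13,20],[44,16],[50,0]]
[[13,20],[44,16],[50,0]]
[[13,20],[44,16],[50,0]]
[[13,20],[44,16],[50,0]]
[[13,20],[44,16],[50,0]]
[[13,20],[44,16],[50,0]]
[[13,20],[47,16],[50,0]]
[[13,20],[47,16],[50,0]]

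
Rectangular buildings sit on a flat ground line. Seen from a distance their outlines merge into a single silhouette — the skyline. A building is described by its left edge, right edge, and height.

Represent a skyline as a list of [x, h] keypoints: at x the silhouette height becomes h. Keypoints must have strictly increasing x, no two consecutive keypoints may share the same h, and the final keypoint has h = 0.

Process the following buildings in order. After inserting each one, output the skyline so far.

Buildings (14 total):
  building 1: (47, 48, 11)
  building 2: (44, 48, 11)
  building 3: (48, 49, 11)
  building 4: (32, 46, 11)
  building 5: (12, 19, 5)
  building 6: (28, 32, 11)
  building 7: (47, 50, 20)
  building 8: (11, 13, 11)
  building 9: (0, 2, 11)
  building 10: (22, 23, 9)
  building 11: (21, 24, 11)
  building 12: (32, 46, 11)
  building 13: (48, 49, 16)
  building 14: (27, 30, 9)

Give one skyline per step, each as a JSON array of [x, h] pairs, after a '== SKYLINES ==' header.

== SKYLINES ==
[[47,11],[48,0]]
[[44,11],[48,0]]
[[44,11],[49,0]]
[[32,11],[49,0]]
[[12,5],[19,0],[32,11],[49,0]]
[[12,5],[19,0],[28,11],[49,0]]
[[12,5],[19,0],[28,11],[47,20],[50,0]]
[[11,11],[13,5],[19,0],[28,11],[47,20],[50,0]]
[[0,11],[2,0],[11,11],[13,5],[19,0],[28,11],[47,20],[50,0]]
[[0,11],[2,0],[11,11],[13,5],[19,0],[22,9],[23,0],[28,11],[47,20],[50,0]]
[[0,11],[2,0],[11,11],[13,5],[19,0],[21,11],[24,0],[28,11],[47,20],[50,0]]
[[0,11],[2,0],[11,11],[13,5],[19,0],[21,11],[24,0],[28,11],[47,20],[50,0]]
[[0,11],[2,0],[11,11],[13,5],[19,0],[21,11],[24,0],[28,11],[47,20],[50,0]]
[[0,11],[2,0],[11,11],[13,5],[19,0],[21,11],[24,0],[27,9],[28,11],[47,20],[50,0]]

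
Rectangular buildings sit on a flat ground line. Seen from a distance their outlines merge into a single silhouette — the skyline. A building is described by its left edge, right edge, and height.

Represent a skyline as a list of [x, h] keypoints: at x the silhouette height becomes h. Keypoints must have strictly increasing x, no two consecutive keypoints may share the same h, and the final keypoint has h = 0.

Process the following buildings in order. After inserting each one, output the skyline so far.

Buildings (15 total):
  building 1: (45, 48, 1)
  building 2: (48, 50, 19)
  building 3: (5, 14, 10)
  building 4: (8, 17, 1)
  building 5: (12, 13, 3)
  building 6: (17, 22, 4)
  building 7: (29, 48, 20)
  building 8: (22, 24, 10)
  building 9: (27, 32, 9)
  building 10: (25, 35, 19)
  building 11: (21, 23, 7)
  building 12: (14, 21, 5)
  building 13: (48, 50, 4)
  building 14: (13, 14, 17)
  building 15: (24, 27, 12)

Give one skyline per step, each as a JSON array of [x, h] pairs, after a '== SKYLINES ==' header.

== SKYLINES ==
[[45,1],[48,0]]
[[45,1],[48,19],[50,0]]
[[5,10],[14,0],[45,1],[48,19],[50,0]]
[[5,10],[14,1],[17,0],[45,1],[48,19],[50,0]]
[[5,10],[14,1],[17,0],[45,1],[48,19],[50,0]]
[[5,10],[14,1],[17,4],[22,0],[45,1],[48,19],[50,0]]
[[5,10],[14,1],[17,4],[22,0],[29,20],[48,19],[50,0]]
[[5,10],[14,1],[17,4],[22,10],[24,0],[29,20],[48,19],[50,0]]
[[5,10],[14,1],[17,4],[22,10],[24,0],[27,9],[29,20],[48,19],[50,0]]
[[5,10],[14,1],[17,4],[22,10],[24,0],[25,19],[29,20],[48,19],[50,0]]
[[5,10],[14,1],[17,4],[21,7],[22,10],[24,0],[25,19],[29,20],[48,19],[50,0]]
[[5,10],[14,5],[21,7],[22,10],[24,0],[25,19],[29,20],[48,19],[50,0]]
[[5,10],[14,5],[21,7],[22,10],[24,0],[25,19],[29,20],[48,19],[50,0]]
[[5,10],[13,17],[14,5],[21,7],[22,10],[24,0],[25,19],[29,20],[48,19],[50,0]]
[[5,10],[13,17],[14,5],[21,7],[22,10],[24,12],[25,19],[29,20],[48,19],[50,0]]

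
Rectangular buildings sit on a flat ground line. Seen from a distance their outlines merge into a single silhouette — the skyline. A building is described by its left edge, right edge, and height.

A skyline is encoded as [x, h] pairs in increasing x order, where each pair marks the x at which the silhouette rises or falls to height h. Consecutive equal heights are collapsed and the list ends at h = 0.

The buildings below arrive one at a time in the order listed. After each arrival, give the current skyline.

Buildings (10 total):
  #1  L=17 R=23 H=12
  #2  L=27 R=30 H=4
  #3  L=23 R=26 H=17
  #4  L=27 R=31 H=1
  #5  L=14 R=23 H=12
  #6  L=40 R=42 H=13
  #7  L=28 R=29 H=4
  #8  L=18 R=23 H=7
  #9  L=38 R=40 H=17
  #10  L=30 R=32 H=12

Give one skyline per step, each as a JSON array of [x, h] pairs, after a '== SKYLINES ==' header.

== SKYLINES ==
[[17,12],[23,0]]
[[17,12],[23,0],[27,4],[30,0]]
[[17,12],[23,17],[26,0],[27,4],[30,0]]
[[17,12],[23,17],[26,0],[27,4],[30,1],[31,0]]
[[14,12],[23,17],[26,0],[27,4],[30,1],[31,0]]
[[14,12],[23,17],[26,0],[27,4],[30,1],[31,0],[40,13],[42,0]]
[[14,12],[23,17],[26,0],[27,4],[30,1],[31,0],[40,13],[42,0]]
[[14,12],[23,17],[26,0],[27,4],[30,1],[31,0],[40,13],[42,0]]
[[14,12],[23,17],[26,0],[27,4],[30,1],[31,0],[38,17],[40,13],[42,0]]
[[14,12],[23,17],[26,0],[27,4],[30,12],[32,0],[38,17],[40,13],[42,0]]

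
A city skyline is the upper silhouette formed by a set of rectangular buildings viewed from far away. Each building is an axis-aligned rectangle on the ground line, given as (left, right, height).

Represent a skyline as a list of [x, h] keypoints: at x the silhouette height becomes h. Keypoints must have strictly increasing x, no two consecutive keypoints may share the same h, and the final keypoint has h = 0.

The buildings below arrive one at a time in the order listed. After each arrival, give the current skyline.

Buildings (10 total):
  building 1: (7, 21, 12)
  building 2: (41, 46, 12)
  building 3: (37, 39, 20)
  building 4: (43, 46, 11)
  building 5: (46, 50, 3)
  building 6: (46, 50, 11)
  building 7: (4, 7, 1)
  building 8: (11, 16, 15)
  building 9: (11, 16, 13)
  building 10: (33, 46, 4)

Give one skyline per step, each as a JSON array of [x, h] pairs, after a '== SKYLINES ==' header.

== SKYLINES ==
[[7,12],[21,0]]
[[7,12],[21,0],[41,12],[46,0]]
[[7,12],[21,0],[37,20],[39,0],[41,12],[46,0]]
[[7,12],[21,0],[37,20],[39,0],[41,12],[46,0]]
[[7,12],[21,0],[37,20],[39,0],[41,12],[46,3],[50,0]]
[[7,12],[21,0],[37,20],[39,0],[41,12],[46,11],[50,0]]
[[4,1],[7,12],[21,0],[37,20],[39,0],[41,12],[46,11],[50,0]]
[[4,1],[7,12],[11,15],[16,12],[21,0],[37,20],[39,0],[41,12],[46,11],[50,0]]
[[4,1],[7,12],[11,15],[16,12],[21,0],[37,20],[39,0],[41,12],[46,11],[50,0]]
[[4,1],[7,12],[11,15],[16,12],[21,0],[33,4],[37,20],[39,4],[41,12],[46,11],[50,0]]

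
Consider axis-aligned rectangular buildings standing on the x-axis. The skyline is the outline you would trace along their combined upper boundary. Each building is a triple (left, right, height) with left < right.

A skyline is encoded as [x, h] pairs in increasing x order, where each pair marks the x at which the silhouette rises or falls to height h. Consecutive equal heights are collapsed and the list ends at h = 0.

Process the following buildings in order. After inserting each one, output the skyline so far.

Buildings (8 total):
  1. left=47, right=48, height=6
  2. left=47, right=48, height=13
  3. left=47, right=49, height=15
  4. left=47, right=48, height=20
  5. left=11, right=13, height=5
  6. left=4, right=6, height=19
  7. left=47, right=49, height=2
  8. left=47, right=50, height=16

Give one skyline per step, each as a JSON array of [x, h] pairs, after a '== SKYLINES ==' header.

== SKYLINES ==
[[47,6],[48,0]]
[[47,13],[48,0]]
[[47,15],[49,0]]
[[47,20],[48,15],[49,0]]
[[11,5],[13,0],[47,20],[48,15],[49,0]]
[[4,19],[6,0],[11,5],[13,0],[47,20],[48,15],[49,0]]
[[4,19],[6,0],[11,5],[13,0],[47,20],[48,15],[49,0]]
[[4,19],[6,0],[11,5],[13,0],[47,20],[48,16],[50,0]]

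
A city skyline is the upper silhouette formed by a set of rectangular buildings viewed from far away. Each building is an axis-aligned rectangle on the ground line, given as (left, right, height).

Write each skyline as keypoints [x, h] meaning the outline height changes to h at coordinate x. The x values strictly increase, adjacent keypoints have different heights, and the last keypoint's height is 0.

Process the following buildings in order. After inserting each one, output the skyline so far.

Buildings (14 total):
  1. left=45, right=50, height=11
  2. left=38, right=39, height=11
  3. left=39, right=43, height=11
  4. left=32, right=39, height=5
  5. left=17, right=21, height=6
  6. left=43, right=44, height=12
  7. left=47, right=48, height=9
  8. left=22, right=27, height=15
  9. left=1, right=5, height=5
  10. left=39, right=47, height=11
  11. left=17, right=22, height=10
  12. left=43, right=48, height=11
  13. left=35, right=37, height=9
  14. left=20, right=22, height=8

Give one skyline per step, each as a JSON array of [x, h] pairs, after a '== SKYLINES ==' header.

== SKYLINES ==
[[45,11],[50,0]]
[[38,11],[39,0],[45,11],[50,0]]
[[38,11],[43,0],[45,11],[50,0]]
[[32,5],[38,11],[43,0],[45,11],[50,0]]
[[17,6],[21,0],[32,5],[38,11],[43,0],[45,11],[50,0]]
[[17,6],[21,0],[32,5],[38,11],[43,12],[44,0],[45,11],[50,0]]
[[17,6],[21,0],[32,5],[38,11],[43,12],[44,0],[45,11],[50,0]]
[[17,6],[21,0],[22,15],[27,0],[32,5],[38,11],[43,12],[44,0],[45,11],[50,0]]
[[1,5],[5,0],[17,6],[21,0],[22,15],[27,0],[32,5],[38,11],[43,12],[44,0],[45,11],[50,0]]
[[1,5],[5,0],[17,6],[21,0],[22,15],[27,0],[32,5],[38,11],[43,12],[44,11],[50,0]]
[[1,5],[5,0],[17,10],[22,15],[27,0],[32,5],[38,11],[43,12],[44,11],[50,0]]
[[1,5],[5,0],[17,10],[22,15],[27,0],[32,5],[38,11],[43,12],[44,11],[50,0]]
[[1,5],[5,0],[17,10],[22,15],[27,0],[32,5],[35,9],[37,5],[38,11],[43,12],[44,11],[50,0]]
[[1,5],[5,0],[17,10],[22,15],[27,0],[32,5],[35,9],[37,5],[38,11],[43,12],[44,11],[50,0]]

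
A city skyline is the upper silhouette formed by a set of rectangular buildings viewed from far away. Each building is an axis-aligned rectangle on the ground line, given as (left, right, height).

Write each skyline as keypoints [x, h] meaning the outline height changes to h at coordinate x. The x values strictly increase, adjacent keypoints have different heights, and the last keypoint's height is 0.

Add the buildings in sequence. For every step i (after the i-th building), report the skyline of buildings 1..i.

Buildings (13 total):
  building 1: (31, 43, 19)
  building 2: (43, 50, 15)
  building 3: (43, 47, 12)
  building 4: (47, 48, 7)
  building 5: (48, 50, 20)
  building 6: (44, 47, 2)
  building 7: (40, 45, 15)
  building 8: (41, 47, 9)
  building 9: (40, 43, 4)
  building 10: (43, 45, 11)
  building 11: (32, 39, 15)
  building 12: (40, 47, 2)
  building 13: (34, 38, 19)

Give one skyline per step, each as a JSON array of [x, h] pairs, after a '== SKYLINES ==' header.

== SKYLINES ==
[[31,19],[43,0]]
[[31,19],[43,15],[50,0]]
[[31,19],[43,15],[50,0]]
[[31,19],[43,15],[50,0]]
[[31,19],[43,15],[48,20],[50,0]]
[[31,19],[43,15],[48,20],[50,0]]
[[31,19],[43,15],[48,20],[50,0]]
[[31,19],[43,15],[48,20],[50,0]]
[[31,19],[43,15],[48,20],[50,0]]
[[31,19],[43,15],[48,20],[50,0]]
[[31,19],[43,15],[48,20],[50,0]]
[[31,19],[43,15],[48,20],[50,0]]
[[31,19],[43,15],[48,20],[50,0]]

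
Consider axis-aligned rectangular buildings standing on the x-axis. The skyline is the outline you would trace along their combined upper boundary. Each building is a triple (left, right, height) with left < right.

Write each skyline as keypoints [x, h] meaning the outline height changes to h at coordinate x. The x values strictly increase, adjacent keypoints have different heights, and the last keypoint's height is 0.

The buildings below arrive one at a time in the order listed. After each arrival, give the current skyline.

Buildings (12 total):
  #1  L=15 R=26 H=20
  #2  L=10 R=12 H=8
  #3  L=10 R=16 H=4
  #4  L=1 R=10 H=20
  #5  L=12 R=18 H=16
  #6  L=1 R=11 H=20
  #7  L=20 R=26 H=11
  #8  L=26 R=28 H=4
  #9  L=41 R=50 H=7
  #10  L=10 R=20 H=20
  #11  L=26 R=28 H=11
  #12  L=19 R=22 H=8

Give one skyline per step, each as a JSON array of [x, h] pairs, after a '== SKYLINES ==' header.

== SKYLINES ==
[[15,20],[26,0]]
[[10,8],[12,0],[15,20],[26,0]]
[[10,8],[12,4],[15,20],[26,0]]
[[1,20],[10,8],[12,4],[15,20],[26,0]]
[[1,20],[10,8],[12,16],[15,20],[26,0]]
[[1,20],[11,8],[12,16],[15,20],[26,0]]
[[1,20],[11,8],[12,16],[15,20],[26,0]]
[[1,20],[11,8],[12,16],[15,20],[26,4],[28,0]]
[[1,20],[11,8],[12,16],[15,20],[26,4],[28,0],[41,7],[50,0]]
[[1,20],[26,4],[28,0],[41,7],[50,0]]
[[1,20],[26,11],[28,0],[41,7],[50,0]]
[[1,20],[26,11],[28,0],[41,7],[50,0]]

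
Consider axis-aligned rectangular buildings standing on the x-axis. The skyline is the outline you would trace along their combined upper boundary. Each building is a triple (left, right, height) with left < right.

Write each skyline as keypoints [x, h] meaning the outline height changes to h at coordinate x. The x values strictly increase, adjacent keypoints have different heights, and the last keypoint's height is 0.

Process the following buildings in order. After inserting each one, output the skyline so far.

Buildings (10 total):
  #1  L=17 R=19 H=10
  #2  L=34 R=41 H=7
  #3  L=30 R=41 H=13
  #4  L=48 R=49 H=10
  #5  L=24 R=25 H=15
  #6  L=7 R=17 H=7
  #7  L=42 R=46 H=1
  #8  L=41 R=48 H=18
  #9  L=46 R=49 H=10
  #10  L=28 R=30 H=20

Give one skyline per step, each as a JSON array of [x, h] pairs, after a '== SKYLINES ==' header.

== SKYLINES ==
[[17,10],[19,0]]
[[17,10],[19,0],[34,7],[41,0]]
[[17,10],[19,0],[30,13],[41,0]]
[[17,10],[19,0],[30,13],[41,0],[48,10],[49,0]]
[[17,10],[19,0],[24,15],[25,0],[30,13],[41,0],[48,10],[49,0]]
[[7,7],[17,10],[19,0],[24,15],[25,0],[30,13],[41,0],[48,10],[49,0]]
[[7,7],[17,10],[19,0],[24,15],[25,0],[30,13],[41,0],[42,1],[46,0],[48,10],[49,0]]
[[7,7],[17,10],[19,0],[24,15],[25,0],[30,13],[41,18],[48,10],[49,0]]
[[7,7],[17,10],[19,0],[24,15],[25,0],[30,13],[41,18],[48,10],[49,0]]
[[7,7],[17,10],[19,0],[24,15],[25,0],[28,20],[30,13],[41,18],[48,10],[49,0]]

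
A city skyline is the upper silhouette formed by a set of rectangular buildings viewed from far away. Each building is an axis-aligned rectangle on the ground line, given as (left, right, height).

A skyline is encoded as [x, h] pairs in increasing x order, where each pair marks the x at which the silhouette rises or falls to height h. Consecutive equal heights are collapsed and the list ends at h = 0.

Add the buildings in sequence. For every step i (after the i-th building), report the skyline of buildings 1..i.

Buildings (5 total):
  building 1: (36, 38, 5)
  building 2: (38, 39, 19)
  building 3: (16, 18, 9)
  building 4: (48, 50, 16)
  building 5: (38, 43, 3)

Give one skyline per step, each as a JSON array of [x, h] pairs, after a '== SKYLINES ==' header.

== SKYLINES ==
[[36,5],[38,0]]
[[36,5],[38,19],[39,0]]
[[16,9],[18,0],[36,5],[38,19],[39,0]]
[[16,9],[18,0],[36,5],[38,19],[39,0],[48,16],[50,0]]
[[16,9],[18,0],[36,5],[38,19],[39,3],[43,0],[48,16],[50,0]]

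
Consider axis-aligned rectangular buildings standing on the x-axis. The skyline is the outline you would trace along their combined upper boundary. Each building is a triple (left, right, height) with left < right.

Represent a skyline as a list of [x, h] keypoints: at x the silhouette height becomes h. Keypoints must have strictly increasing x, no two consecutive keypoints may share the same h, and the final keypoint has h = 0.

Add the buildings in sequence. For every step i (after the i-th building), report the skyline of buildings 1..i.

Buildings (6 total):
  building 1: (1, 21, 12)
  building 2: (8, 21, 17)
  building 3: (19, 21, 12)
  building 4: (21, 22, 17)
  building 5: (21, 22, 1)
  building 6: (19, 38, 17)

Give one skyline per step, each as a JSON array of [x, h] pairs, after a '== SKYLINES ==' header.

== SKYLINES ==
[[1,12],[21,0]]
[[1,12],[8,17],[21,0]]
[[1,12],[8,17],[21,0]]
[[1,12],[8,17],[22,0]]
[[1,12],[8,17],[22,0]]
[[1,12],[8,17],[38,0]]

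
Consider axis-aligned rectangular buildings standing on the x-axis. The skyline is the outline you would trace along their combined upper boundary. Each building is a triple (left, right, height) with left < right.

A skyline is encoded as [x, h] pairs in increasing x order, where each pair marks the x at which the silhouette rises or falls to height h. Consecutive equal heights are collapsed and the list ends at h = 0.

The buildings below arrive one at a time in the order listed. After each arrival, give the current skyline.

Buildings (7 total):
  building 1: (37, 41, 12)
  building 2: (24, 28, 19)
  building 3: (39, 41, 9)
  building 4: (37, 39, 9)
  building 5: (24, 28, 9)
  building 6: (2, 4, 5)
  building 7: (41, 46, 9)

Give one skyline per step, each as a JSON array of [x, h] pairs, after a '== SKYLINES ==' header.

== SKYLINES ==
[[37,12],[41,0]]
[[24,19],[28,0],[37,12],[41,0]]
[[24,19],[28,0],[37,12],[41,0]]
[[24,19],[28,0],[37,12],[41,0]]
[[24,19],[28,0],[37,12],[41,0]]
[[2,5],[4,0],[24,19],[28,0],[37,12],[41,0]]
[[2,5],[4,0],[24,19],[28,0],[37,12],[41,9],[46,0]]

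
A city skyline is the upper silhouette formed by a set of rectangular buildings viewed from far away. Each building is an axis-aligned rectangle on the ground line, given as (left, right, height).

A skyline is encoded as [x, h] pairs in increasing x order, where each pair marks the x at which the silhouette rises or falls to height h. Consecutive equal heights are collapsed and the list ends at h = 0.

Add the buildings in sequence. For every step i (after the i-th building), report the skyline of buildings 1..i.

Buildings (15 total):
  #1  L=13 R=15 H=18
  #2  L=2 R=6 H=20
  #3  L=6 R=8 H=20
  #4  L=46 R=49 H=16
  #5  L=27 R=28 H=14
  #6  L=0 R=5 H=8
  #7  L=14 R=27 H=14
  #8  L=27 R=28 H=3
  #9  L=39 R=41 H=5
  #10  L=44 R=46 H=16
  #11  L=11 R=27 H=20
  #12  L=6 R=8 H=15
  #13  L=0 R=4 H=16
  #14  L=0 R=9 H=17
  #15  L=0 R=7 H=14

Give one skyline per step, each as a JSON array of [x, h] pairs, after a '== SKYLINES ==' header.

== SKYLINES ==
[[13,18],[15,0]]
[[2,20],[6,0],[13,18],[15,0]]
[[2,20],[8,0],[13,18],[15,0]]
[[2,20],[8,0],[13,18],[15,0],[46,16],[49,0]]
[[2,20],[8,0],[13,18],[15,0],[27,14],[28,0],[46,16],[49,0]]
[[0,8],[2,20],[8,0],[13,18],[15,0],[27,14],[28,0],[46,16],[49,0]]
[[0,8],[2,20],[8,0],[13,18],[15,14],[28,0],[46,16],[49,0]]
[[0,8],[2,20],[8,0],[13,18],[15,14],[28,0],[46,16],[49,0]]
[[0,8],[2,20],[8,0],[13,18],[15,14],[28,0],[39,5],[41,0],[46,16],[49,0]]
[[0,8],[2,20],[8,0],[13,18],[15,14],[28,0],[39,5],[41,0],[44,16],[49,0]]
[[0,8],[2,20],[8,0],[11,20],[27,14],[28,0],[39,5],[41,0],[44,16],[49,0]]
[[0,8],[2,20],[8,0],[11,20],[27,14],[28,0],[39,5],[41,0],[44,16],[49,0]]
[[0,16],[2,20],[8,0],[11,20],[27,14],[28,0],[39,5],[41,0],[44,16],[49,0]]
[[0,17],[2,20],[8,17],[9,0],[11,20],[27,14],[28,0],[39,5],[41,0],[44,16],[49,0]]
[[0,17],[2,20],[8,17],[9,0],[11,20],[27,14],[28,0],[39,5],[41,0],[44,16],[49,0]]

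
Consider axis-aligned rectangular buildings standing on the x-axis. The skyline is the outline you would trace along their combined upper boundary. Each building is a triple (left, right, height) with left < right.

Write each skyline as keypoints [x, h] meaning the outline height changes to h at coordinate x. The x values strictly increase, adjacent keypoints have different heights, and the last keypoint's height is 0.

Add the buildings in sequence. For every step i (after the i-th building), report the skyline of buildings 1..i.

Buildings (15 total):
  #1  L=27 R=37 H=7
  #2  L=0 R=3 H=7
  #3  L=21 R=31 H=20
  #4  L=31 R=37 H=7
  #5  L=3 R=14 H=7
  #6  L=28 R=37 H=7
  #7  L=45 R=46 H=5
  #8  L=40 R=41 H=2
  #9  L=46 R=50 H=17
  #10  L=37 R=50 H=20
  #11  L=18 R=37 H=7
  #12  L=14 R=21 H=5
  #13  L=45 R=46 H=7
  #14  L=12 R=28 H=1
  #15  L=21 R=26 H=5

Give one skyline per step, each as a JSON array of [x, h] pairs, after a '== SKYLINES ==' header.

== SKYLINES ==
[[27,7],[37,0]]
[[0,7],[3,0],[27,7],[37,0]]
[[0,7],[3,0],[21,20],[31,7],[37,0]]
[[0,7],[3,0],[21,20],[31,7],[37,0]]
[[0,7],[14,0],[21,20],[31,7],[37,0]]
[[0,7],[14,0],[21,20],[31,7],[37,0]]
[[0,7],[14,0],[21,20],[31,7],[37,0],[45,5],[46,0]]
[[0,7],[14,0],[21,20],[31,7],[37,0],[40,2],[41,0],[45,5],[46,0]]
[[0,7],[14,0],[21,20],[31,7],[37,0],[40,2],[41,0],[45,5],[46,17],[50,0]]
[[0,7],[14,0],[21,20],[31,7],[37,20],[50,0]]
[[0,7],[14,0],[18,7],[21,20],[31,7],[37,20],[50,0]]
[[0,7],[14,5],[18,7],[21,20],[31,7],[37,20],[50,0]]
[[0,7],[14,5],[18,7],[21,20],[31,7],[37,20],[50,0]]
[[0,7],[14,5],[18,7],[21,20],[31,7],[37,20],[50,0]]
[[0,7],[14,5],[18,7],[21,20],[31,7],[37,20],[50,0]]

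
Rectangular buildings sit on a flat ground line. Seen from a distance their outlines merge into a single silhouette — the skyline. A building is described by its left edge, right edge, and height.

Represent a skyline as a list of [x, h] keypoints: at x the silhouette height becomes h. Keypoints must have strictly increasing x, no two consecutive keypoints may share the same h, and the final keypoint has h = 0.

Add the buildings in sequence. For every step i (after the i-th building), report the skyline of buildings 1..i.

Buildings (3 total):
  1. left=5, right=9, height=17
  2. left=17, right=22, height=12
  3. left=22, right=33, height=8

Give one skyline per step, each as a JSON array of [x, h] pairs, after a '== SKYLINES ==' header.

== SKYLINES ==
[[5,17],[9,0]]
[[5,17],[9,0],[17,12],[22,0]]
[[5,17],[9,0],[17,12],[22,8],[33,0]]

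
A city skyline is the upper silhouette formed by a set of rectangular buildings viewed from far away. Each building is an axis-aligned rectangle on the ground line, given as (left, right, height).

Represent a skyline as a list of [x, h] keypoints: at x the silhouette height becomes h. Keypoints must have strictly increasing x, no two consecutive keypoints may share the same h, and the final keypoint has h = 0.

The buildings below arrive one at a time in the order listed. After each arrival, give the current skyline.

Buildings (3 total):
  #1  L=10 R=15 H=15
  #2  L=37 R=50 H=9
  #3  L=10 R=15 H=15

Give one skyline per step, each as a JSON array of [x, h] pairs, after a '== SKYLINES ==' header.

== SKYLINES ==
[[10,15],[15,0]]
[[10,15],[15,0],[37,9],[50,0]]
[[10,15],[15,0],[37,9],[50,0]]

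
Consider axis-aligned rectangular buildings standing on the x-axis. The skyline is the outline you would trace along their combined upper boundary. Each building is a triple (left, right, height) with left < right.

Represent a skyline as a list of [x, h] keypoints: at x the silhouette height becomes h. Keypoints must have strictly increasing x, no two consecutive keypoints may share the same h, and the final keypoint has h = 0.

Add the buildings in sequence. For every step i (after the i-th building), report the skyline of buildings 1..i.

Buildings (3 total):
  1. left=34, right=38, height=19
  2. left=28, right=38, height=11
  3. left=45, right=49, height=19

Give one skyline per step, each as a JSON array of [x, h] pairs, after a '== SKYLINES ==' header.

== SKYLINES ==
[[34,19],[38,0]]
[[28,11],[34,19],[38,0]]
[[28,11],[34,19],[38,0],[45,19],[49,0]]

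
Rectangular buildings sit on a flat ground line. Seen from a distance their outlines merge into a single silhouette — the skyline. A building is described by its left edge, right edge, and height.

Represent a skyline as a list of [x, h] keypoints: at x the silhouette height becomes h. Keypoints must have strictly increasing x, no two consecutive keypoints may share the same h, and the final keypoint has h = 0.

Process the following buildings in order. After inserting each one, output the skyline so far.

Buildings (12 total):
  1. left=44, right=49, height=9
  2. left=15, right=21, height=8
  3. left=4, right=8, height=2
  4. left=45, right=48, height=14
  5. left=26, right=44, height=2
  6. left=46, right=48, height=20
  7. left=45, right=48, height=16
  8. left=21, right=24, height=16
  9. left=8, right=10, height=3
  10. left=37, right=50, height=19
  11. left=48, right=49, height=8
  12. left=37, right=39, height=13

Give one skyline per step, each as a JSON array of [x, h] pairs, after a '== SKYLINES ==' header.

== SKYLINES ==
[[44,9],[49,0]]
[[15,8],[21,0],[44,9],[49,0]]
[[4,2],[8,0],[15,8],[21,0],[44,9],[49,0]]
[[4,2],[8,0],[15,8],[21,0],[44,9],[45,14],[48,9],[49,0]]
[[4,2],[8,0],[15,8],[21,0],[26,2],[44,9],[45,14],[48,9],[49,0]]
[[4,2],[8,0],[15,8],[21,0],[26,2],[44,9],[45,14],[46,20],[48,9],[49,0]]
[[4,2],[8,0],[15,8],[21,0],[26,2],[44,9],[45,16],[46,20],[48,9],[49,0]]
[[4,2],[8,0],[15,8],[21,16],[24,0],[26,2],[44,9],[45,16],[46,20],[48,9],[49,0]]
[[4,2],[8,3],[10,0],[15,8],[21,16],[24,0],[26,2],[44,9],[45,16],[46,20],[48,9],[49,0]]
[[4,2],[8,3],[10,0],[15,8],[21,16],[24,0],[26,2],[37,19],[46,20],[48,19],[50,0]]
[[4,2],[8,3],[10,0],[15,8],[21,16],[24,0],[26,2],[37,19],[46,20],[48,19],[50,0]]
[[4,2],[8,3],[10,0],[15,8],[21,16],[24,0],[26,2],[37,19],[46,20],[48,19],[50,0]]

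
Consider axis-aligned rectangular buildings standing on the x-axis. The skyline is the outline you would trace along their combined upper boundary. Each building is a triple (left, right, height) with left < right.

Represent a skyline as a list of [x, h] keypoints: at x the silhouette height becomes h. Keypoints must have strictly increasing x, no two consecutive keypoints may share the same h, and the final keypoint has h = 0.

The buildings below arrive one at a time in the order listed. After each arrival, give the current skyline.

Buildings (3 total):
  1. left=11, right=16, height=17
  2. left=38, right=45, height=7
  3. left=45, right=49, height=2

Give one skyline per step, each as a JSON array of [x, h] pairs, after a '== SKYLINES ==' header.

== SKYLINES ==
[[11,17],[16,0]]
[[11,17],[16,0],[38,7],[45,0]]
[[11,17],[16,0],[38,7],[45,2],[49,0]]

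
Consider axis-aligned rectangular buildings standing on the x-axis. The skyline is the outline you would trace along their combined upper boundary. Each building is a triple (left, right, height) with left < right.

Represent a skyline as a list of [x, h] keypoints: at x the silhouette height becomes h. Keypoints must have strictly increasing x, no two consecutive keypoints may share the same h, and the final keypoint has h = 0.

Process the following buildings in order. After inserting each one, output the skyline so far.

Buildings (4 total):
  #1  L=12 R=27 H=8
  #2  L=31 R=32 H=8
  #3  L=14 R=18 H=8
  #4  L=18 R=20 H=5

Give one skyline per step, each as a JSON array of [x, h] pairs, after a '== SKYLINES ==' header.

== SKYLINES ==
[[12,8],[27,0]]
[[12,8],[27,0],[31,8],[32,0]]
[[12,8],[27,0],[31,8],[32,0]]
[[12,8],[27,0],[31,8],[32,0]]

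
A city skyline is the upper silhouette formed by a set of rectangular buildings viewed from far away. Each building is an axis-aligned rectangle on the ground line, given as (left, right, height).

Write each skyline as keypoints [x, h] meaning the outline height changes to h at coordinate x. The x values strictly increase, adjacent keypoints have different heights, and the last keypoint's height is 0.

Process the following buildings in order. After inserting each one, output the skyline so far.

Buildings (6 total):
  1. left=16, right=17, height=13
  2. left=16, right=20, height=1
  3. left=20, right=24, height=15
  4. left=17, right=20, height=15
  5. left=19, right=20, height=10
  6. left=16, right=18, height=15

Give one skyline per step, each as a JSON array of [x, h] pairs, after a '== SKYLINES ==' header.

== SKYLINES ==
[[16,13],[17,0]]
[[16,13],[17,1],[20,0]]
[[16,13],[17,1],[20,15],[24,0]]
[[16,13],[17,15],[24,0]]
[[16,13],[17,15],[24,0]]
[[16,15],[24,0]]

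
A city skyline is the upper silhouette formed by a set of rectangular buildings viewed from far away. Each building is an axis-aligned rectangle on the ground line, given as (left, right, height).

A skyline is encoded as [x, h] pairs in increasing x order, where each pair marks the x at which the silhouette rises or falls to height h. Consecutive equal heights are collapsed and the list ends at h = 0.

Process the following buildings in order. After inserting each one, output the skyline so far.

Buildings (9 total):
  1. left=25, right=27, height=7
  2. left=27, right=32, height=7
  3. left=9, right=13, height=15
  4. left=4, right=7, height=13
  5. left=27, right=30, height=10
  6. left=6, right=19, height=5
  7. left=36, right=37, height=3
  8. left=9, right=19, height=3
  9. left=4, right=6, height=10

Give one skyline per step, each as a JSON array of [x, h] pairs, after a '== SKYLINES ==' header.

== SKYLINES ==
[[25,7],[27,0]]
[[25,7],[32,0]]
[[9,15],[13,0],[25,7],[32,0]]
[[4,13],[7,0],[9,15],[13,0],[25,7],[32,0]]
[[4,13],[7,0],[9,15],[13,0],[25,7],[27,10],[30,7],[32,0]]
[[4,13],[7,5],[9,15],[13,5],[19,0],[25,7],[27,10],[30,7],[32,0]]
[[4,13],[7,5],[9,15],[13,5],[19,0],[25,7],[27,10],[30,7],[32,0],[36,3],[37,0]]
[[4,13],[7,5],[9,15],[13,5],[19,0],[25,7],[27,10],[30,7],[32,0],[36,3],[37,0]]
[[4,13],[7,5],[9,15],[13,5],[19,0],[25,7],[27,10],[30,7],[32,0],[36,3],[37,0]]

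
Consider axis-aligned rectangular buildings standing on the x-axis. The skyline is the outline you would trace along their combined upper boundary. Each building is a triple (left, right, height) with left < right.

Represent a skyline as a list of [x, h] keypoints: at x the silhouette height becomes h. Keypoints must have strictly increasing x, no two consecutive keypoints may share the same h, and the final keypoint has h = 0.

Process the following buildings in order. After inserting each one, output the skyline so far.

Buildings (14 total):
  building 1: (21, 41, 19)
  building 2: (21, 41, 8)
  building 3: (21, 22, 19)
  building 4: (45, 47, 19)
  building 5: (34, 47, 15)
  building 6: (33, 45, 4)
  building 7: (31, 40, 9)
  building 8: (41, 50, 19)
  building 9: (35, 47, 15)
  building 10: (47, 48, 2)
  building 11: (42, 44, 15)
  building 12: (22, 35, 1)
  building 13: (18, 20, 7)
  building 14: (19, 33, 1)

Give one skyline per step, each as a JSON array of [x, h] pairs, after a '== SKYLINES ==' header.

== SKYLINES ==
[[21,19],[41,0]]
[[21,19],[41,0]]
[[21,19],[41,0]]
[[21,19],[41,0],[45,19],[47,0]]
[[21,19],[41,15],[45,19],[47,0]]
[[21,19],[41,15],[45,19],[47,0]]
[[21,19],[41,15],[45,19],[47,0]]
[[21,19],[50,0]]
[[21,19],[50,0]]
[[21,19],[50,0]]
[[21,19],[50,0]]
[[21,19],[50,0]]
[[18,7],[20,0],[21,19],[50,0]]
[[18,7],[20,1],[21,19],[50,0]]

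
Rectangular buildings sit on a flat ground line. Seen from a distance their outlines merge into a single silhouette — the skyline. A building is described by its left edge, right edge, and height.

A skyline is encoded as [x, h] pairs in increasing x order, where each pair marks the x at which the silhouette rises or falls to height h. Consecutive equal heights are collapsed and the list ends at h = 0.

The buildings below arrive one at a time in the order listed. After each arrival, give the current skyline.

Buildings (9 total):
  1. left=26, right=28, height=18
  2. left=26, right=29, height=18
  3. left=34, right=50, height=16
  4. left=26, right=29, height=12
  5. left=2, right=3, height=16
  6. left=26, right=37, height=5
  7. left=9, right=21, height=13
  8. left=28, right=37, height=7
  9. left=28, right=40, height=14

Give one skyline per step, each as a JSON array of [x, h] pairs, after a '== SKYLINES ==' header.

== SKYLINES ==
[[26,18],[28,0]]
[[26,18],[29,0]]
[[26,18],[29,0],[34,16],[50,0]]
[[26,18],[29,0],[34,16],[50,0]]
[[2,16],[3,0],[26,18],[29,0],[34,16],[50,0]]
[[2,16],[3,0],[26,18],[29,5],[34,16],[50,0]]
[[2,16],[3,0],[9,13],[21,0],[26,18],[29,5],[34,16],[50,0]]
[[2,16],[3,0],[9,13],[21,0],[26,18],[29,7],[34,16],[50,0]]
[[2,16],[3,0],[9,13],[21,0],[26,18],[29,14],[34,16],[50,0]]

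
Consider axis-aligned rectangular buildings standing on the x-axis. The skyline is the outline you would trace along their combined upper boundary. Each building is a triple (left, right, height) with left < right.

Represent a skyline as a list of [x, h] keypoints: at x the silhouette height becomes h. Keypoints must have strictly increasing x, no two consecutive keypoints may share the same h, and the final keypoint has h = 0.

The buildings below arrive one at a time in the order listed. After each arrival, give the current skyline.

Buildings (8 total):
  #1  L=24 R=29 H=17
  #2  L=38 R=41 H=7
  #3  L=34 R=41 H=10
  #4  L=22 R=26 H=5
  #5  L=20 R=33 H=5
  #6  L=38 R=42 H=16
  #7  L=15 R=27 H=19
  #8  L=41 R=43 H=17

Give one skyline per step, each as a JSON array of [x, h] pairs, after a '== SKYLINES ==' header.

== SKYLINES ==
[[24,17],[29,0]]
[[24,17],[29,0],[38,7],[41,0]]
[[24,17],[29,0],[34,10],[41,0]]
[[22,5],[24,17],[29,0],[34,10],[41,0]]
[[20,5],[24,17],[29,5],[33,0],[34,10],[41,0]]
[[20,5],[24,17],[29,5],[33,0],[34,10],[38,16],[42,0]]
[[15,19],[27,17],[29,5],[33,0],[34,10],[38,16],[42,0]]
[[15,19],[27,17],[29,5],[33,0],[34,10],[38,16],[41,17],[43,0]]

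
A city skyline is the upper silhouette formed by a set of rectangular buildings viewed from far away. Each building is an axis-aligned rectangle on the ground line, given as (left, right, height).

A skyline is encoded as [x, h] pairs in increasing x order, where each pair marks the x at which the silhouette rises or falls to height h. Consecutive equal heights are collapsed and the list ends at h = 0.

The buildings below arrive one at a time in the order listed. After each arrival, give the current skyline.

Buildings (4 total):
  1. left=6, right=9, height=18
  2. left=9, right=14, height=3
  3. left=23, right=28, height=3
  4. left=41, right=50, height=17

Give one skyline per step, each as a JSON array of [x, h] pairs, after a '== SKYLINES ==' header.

== SKYLINES ==
[[6,18],[9,0]]
[[6,18],[9,3],[14,0]]
[[6,18],[9,3],[14,0],[23,3],[28,0]]
[[6,18],[9,3],[14,0],[23,3],[28,0],[41,17],[50,0]]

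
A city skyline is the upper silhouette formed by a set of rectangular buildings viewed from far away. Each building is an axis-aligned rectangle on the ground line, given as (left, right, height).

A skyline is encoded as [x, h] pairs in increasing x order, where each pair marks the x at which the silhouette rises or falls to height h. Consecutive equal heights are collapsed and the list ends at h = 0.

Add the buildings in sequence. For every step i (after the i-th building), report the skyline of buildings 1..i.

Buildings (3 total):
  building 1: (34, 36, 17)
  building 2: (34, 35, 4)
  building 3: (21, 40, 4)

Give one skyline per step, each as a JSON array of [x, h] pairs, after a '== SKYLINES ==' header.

== SKYLINES ==
[[34,17],[36,0]]
[[34,17],[36,0]]
[[21,4],[34,17],[36,4],[40,0]]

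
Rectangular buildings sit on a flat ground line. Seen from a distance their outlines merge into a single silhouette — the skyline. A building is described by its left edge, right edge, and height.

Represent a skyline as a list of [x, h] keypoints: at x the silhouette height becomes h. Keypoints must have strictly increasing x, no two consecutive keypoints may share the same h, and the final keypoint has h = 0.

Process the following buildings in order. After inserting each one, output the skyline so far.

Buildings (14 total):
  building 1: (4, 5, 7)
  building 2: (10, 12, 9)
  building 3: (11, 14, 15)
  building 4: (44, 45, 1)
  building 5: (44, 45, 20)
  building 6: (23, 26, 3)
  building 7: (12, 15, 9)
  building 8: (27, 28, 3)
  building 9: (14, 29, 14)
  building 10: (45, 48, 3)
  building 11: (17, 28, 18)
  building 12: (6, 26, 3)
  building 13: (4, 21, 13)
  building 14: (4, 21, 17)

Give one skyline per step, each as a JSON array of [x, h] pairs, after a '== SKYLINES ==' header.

== SKYLINES ==
[[4,7],[5,0]]
[[4,7],[5,0],[10,9],[12,0]]
[[4,7],[5,0],[10,9],[11,15],[14,0]]
[[4,7],[5,0],[10,9],[11,15],[14,0],[44,1],[45,0]]
[[4,7],[5,0],[10,9],[11,15],[14,0],[44,20],[45,0]]
[[4,7],[5,0],[10,9],[11,15],[14,0],[23,3],[26,0],[44,20],[45,0]]
[[4,7],[5,0],[10,9],[11,15],[14,9],[15,0],[23,3],[26,0],[44,20],[45,0]]
[[4,7],[5,0],[10,9],[11,15],[14,9],[15,0],[23,3],[26,0],[27,3],[28,0],[44,20],[45,0]]
[[4,7],[5,0],[10,9],[11,15],[14,14],[29,0],[44,20],[45,0]]
[[4,7],[5,0],[10,9],[11,15],[14,14],[29,0],[44,20],[45,3],[48,0]]
[[4,7],[5,0],[10,9],[11,15],[14,14],[17,18],[28,14],[29,0],[44,20],[45,3],[48,0]]
[[4,7],[5,0],[6,3],[10,9],[11,15],[14,14],[17,18],[28,14],[29,0],[44,20],[45,3],[48,0]]
[[4,13],[11,15],[14,14],[17,18],[28,14],[29,0],[44,20],[45,3],[48,0]]
[[4,17],[17,18],[28,14],[29,0],[44,20],[45,3],[48,0]]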